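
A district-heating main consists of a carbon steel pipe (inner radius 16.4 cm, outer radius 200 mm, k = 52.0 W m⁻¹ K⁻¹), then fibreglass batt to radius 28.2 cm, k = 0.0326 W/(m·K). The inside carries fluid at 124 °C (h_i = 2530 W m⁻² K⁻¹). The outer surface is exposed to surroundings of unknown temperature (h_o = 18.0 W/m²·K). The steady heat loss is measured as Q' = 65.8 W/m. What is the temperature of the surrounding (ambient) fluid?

Sum the resistances:
  R'_conv,in = 1/(2πr h) = 1/(2π·0.164·2530) = 3.836×10^-4 m·K/W
  R'_carbon steel = ln(0.200/0.164)/(2πk) = 0.1985/(2π·52.0) = 6.074×10^-4 m·K/W
  R'_fibreglass batt = ln(0.282/0.200)/(2πk) = 0.3436/(2π·0.0326) = 1.677 m·K/W
  R'_conv,out = 1/(2πr h) = 1/(2π·0.282·18.0) = 0.03135 m·K/W
ΣR = 1.710 m·K/W
ΔT = Q'·ΣR = 65.8 × 1.710 = 112.5 K
Heat flows outward, so T_out = T_in − ΔT = 124 − 112.5 = 11.5 °C

T_out = 11.5 °C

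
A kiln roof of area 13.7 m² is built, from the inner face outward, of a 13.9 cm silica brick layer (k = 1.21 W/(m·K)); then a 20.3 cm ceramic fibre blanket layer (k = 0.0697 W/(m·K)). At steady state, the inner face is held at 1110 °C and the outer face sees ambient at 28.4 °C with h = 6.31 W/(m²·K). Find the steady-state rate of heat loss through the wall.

Q = 4.65 kW

Treat each layer as a resistance in series:
  R_silica brick = L/(kA) = 0.139/(1.21·13.7) = 0.008385 K/W
  R_ceramic fibre blanket = L/(kA) = 0.203/(0.0697·13.7) = 0.2126 K/W
  R_conv,out = 1/(hA) = 1/(6.31·13.7) = 0.01157 K/W
ΣR = 0.008385 + 0.2126 + 0.01157 = 0.2326 K/W
Q = ΔT/ΣR = (1110 °C − 28.4 °C)/0.2326 = 4650 W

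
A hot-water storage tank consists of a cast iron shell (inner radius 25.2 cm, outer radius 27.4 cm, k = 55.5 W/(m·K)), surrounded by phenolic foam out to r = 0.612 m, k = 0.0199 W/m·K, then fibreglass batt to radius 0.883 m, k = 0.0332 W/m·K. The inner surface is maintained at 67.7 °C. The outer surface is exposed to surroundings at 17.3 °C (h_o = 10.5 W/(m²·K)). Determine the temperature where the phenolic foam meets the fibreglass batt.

T = 23.9 °C

Series thermal resistances, inner to outer:
  R_cast iron = (1/0.252 − 1/0.274)/(4πk) = 0.3186/(4π·55.5) = 4.568×10^-4 K/W
  R_phenolic foam = (1/0.274 − 1/0.612)/(4πk) = 2.016/(4π·0.0199) = 8.060 K/W
  R_fibreglass batt = (1/0.612 − 1/0.883)/(4πk) = 0.5015/(4π·0.0332) = 1.202 K/W
  R_conv,out = 1/(4πr²h) = 1/(4π·0.883²·10.5) = 0.009720 K/W
ΣR = 4.568×10^-4 + 8.060 + 1.202 + 0.009720 = 9.272 K/W
Q = ΔT/ΣR = (67.7 °C − 17.3 °C)/9.272 = 5.436 W
From the inner boundary to the phenolic foam/fibreglass batt interface, ΣR_partial = 8.060 K/W.
T_interface = T_in − Q·ΣR_partial = 67.7 °C − (5.436)(8.060) = 23.9 °C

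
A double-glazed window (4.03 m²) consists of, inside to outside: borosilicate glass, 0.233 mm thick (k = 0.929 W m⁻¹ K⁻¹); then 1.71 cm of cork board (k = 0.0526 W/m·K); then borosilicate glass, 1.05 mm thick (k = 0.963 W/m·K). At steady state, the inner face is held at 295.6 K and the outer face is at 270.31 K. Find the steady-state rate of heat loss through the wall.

Q = 312 W

Treat each layer as a resistance in series:
  R_borosilicate glass = L/(kA) = 2.33×10^-4/(0.929·4.03) = 6.224×10^-5 K/W
  R_cork board = L/(kA) = 0.0171/(0.0526·4.03) = 0.08067 K/W
  R_borosilicate glass = L/(kA) = 0.00105/(0.963·4.03) = 2.706×10^-4 K/W
ΣR = 6.224×10^-5 + 0.08067 + 2.706×10^-4 = 0.08100 K/W
Q = ΔT/ΣR = (295.6 K − 270.31 K)/0.08100 = 312 W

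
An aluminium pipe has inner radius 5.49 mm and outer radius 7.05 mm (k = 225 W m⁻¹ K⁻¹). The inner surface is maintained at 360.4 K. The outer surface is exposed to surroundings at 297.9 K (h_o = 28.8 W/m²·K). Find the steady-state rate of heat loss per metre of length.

Resistance network (inner→outer):
  R'_aluminium = ln(0.00705/0.00549)/(2πk) = 0.2501/(2π·225) = 1.769×10^-4 m·K/W
  R'_conv,out = 1/(2πr h) = 1/(2π·0.00705·28.8) = 0.7839 m·K/W
ΣR = 1.769×10^-4 + 0.7839 = 0.7841 m·K/W
Q' = ΔT/ΣR = (360.4 K − 297.9 K)/0.7841 = 79.7 W/m

Q' = 79.7 W/m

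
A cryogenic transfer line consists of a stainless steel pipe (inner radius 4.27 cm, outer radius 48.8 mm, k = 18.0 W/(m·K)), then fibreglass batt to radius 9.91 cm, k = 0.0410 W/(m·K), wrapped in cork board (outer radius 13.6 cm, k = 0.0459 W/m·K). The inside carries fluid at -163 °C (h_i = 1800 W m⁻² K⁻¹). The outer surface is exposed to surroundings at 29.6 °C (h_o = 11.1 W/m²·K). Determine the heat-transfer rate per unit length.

Series thermal resistances, inner to outer:
  R'_conv,in = 1/(2πr h) = 1/(2π·0.0427·1800) = 0.002071 m·K/W
  R'_stainless steel = ln(0.0488/0.0427)/(2πk) = 0.1335/(2π·18.0) = 0.001181 m·K/W
  R'_fibreglass batt = ln(0.0991/0.0488)/(2πk) = 0.7084/(2π·0.0410) = 2.750 m·K/W
  R'_cork board = ln(0.136/0.0991)/(2πk) = 0.3165/(2π·0.0459) = 1.098 m·K/W
  R'_conv,out = 1/(2πr h) = 1/(2π·0.136·11.1) = 0.1054 m·K/W
ΣR = 0.002071 + 0.001181 + 2.750 + 1.098 + 0.1054 = 3.957 m·K/W
Q' = ΔT/ΣR = (-163 °C − 29.6 °C)/3.957 = -48.7 W/m
(Negative Q' ⇒ heat flows inward; heat gain = 48.7 W/m.)

Q' = 48.7 W/m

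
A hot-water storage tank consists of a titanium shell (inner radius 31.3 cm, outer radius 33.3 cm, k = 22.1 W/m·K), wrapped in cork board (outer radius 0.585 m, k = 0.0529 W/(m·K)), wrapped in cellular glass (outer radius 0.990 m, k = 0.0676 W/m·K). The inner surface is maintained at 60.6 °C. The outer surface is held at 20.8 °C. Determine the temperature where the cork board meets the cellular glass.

Treat each layer as a resistance in series:
  R_titanium = (1/0.313 − 1/0.333)/(4πk) = 0.1919/(4π·22.1) = 6.909×10^-4 K/W
  R_cork board = (1/0.333 − 1/0.585)/(4πk) = 1.294/(4π·0.0529) = 1.946 K/W
  R_cellular glass = (1/0.585 − 1/0.990)/(4πk) = 0.6993/(4π·0.0676) = 0.8232 K/W
ΣR = 6.909×10^-4 + 1.946 + 0.8232 = 2.770 K/W
Q = ΔT/ΣR = (60.6 °C − 20.8 °C)/2.770 = 14.37 W
From the inner boundary to the cork board/cellular glass interface, ΣR_partial = 1.947 K/W.
T_interface = T_in − Q·ΣR_partial = 60.6 °C − (14.37)(1.947) = 32.6 °C

T = 32.6 °C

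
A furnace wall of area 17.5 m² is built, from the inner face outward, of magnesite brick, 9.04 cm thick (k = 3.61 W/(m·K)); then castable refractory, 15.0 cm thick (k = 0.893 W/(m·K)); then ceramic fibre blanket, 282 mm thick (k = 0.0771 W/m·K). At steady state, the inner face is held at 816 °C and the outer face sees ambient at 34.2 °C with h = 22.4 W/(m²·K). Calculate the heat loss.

Resistance network (inner→outer):
  R_magnesite brick = L/(kA) = 0.0904/(3.61·17.5) = 0.001431 K/W
  R_castable refractory = L/(kA) = 0.150/(0.893·17.5) = 0.009598 K/W
  R_ceramic fibre blanket = L/(kA) = 0.282/(0.0771·17.5) = 0.2090 K/W
  R_conv,out = 1/(hA) = 1/(22.4·17.5) = 0.002551 K/W
ΣR = 0.001431 + 0.009598 + 0.2090 + 0.002551 = 0.2226 K/W
Q = ΔT/ΣR = (816 °C − 34.2 °C)/0.2226 = 3510 W

Q = 3.51 kW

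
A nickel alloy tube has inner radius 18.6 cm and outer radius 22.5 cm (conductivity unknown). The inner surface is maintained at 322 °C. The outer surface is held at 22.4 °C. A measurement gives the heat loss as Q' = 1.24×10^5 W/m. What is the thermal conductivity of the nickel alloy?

ΣR = ΔT/Q' = |322 − 22.4|/1.24×10^5 = 0.002416 m·K/W
ln(r₂/r₁)/(2πk) = 0.002416 ⇒ k = 0.1904/(2π·0.002416) = 12.5 W/m·K

k = 12.5 W/m·K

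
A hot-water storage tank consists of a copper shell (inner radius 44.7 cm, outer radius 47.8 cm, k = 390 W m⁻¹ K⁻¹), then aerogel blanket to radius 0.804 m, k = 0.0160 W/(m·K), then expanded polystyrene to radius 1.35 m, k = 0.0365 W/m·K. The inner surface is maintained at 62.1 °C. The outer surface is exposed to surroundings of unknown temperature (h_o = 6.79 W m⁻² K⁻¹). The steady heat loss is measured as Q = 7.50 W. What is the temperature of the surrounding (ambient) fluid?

T_out = 22.2 °C

Sum the resistances:
  R_copper = (1/0.447 − 1/0.478)/(4πk) = 0.1451/(4π·390) = 2.960×10^-5 K/W
  R_aerogel blanket = (1/0.478 − 1/0.804)/(4πk) = 0.8483/(4π·0.0160) = 4.219 K/W
  R_expanded polystyrene = (1/0.804 − 1/1.35)/(4πk) = 0.5030/(4π·0.0365) = 1.097 K/W
  R_conv,out = 1/(4πr²h) = 1/(4π·1.35²·6.79) = 0.006431 K/W
ΣR = 5.322 K/W
ΔT = Q·ΣR = 7.50 × 5.322 = 39.91 K
Heat flows outward, so T_out = T_in − ΔT = 62.1 − 39.91 = 22.2 °C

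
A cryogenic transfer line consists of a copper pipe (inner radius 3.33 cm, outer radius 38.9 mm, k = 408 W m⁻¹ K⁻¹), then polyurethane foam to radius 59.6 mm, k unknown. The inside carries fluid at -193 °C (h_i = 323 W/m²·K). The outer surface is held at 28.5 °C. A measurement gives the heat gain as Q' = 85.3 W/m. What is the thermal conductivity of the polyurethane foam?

k = 0.0263 W/m·K

ΣR = ΔT/Q' = |-193 − 28.5|/85.3 = 2.597 m·K/W
Known resistances:
  R'_conv,in = 1/(2πr h) = 1/(2π·0.0333·323) = 0.01480 m·K/W
  R'_copper = ln(0.0389/0.0333)/(2πk) = 0.1554/(2π·408) = 6.063×10^-5 m·K/W
R_polyurethane foam = ΣR − ΣR_known = 2.597 − 0.01486 = 2.582 m·K/W
ln(r₂/r₁)/(2πk) = 2.582 ⇒ k = 0.4267/(2π·2.582) = 0.0263 W/m·K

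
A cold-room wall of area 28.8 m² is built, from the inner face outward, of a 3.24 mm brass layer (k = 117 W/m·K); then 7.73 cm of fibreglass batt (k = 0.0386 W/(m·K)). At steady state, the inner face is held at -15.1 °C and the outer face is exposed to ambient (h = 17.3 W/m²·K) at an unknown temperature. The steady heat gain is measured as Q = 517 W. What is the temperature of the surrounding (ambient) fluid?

T_out = 21.9 °C

Series resistances:
  R_brass = L/(kA) = 0.00324/(117·28.8) = 9.615×10^-7 K/W
  R_fibreglass batt = L/(kA) = 0.0773/(0.0386·28.8) = 0.06953 K/W
  R_conv,out = 1/(hA) = 1/(17.3·28.8) = 0.002007 K/W
ΣR = 0.07154 K/W
ΔT = Q·ΣR = 517 × 0.07154 = 36.99 K
Heat flows inward, so T_out = T_in + ΔT = -15.1 + 36.99 = 21.9 °C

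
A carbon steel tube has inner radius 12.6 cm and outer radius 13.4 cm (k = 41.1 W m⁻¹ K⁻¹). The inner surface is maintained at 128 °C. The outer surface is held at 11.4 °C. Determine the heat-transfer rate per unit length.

Q' = 2πk·ΔT/ln(r₂/r₁) = 2π × 41.1 × 116.6 / ln(0.134/0.126) = 4.89×10^5 W/m

Q' = 4.89×10^5 W/m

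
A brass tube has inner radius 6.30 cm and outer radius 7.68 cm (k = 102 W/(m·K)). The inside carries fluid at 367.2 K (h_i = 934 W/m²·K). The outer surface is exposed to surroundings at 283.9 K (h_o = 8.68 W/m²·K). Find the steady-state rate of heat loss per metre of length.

Q' = 345 W/m

Series thermal resistances, inner to outer:
  R'_conv,in = 1/(2πr h) = 1/(2π·0.0630·934) = 0.002705 m·K/W
  R'_brass = ln(0.0768/0.0630)/(2πk) = 0.1981/(2π·102) = 3.091×10^-4 m·K/W
  R'_conv,out = 1/(2πr h) = 1/(2π·0.0768·8.68) = 0.2387 m·K/W
ΣR = 0.002705 + 3.091×10^-4 + 0.2387 = 0.2417 m·K/W
Q' = ΔT/ΣR = (367.2 K − 283.9 K)/0.2417 = 345 W/m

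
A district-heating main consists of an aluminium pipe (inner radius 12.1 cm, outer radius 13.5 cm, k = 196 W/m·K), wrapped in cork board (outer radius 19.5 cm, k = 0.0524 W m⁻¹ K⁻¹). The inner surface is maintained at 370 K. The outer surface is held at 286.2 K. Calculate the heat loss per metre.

Q' = 75.0 W/m

Treat each layer as a resistance in series:
  R'_aluminium = ln(0.135/0.121)/(2πk) = 0.1095/(2π·196) = 8.890×10^-5 m·K/W
  R'_cork board = ln(0.195/0.135)/(2πk) = 0.3677/(2π·0.0524) = 1.117 m·K/W
ΣR = 8.890×10^-5 + 1.117 = 1.117 m·K/W
Q' = ΔT/ΣR = (370 K − 286.2 K)/1.117 = 75.0 W/m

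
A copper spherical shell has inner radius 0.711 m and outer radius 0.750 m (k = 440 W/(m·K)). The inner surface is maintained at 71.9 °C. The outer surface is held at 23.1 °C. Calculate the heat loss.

Q = 4πk·ΔT/(1/r₁ − 1/r₂) = 4π × 440 × 48.8 / (1/0.711 − 1/0.750) = 3.69×10^6 W

Q = 3690 kW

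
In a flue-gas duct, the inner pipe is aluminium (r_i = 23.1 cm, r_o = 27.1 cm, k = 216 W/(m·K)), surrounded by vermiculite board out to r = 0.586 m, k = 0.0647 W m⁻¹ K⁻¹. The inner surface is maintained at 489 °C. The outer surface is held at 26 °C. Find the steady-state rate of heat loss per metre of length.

Treat each layer as a resistance in series:
  R'_aluminium = ln(0.271/0.231)/(2πk) = 0.1597/(2π·216) = 1.177×10^-4 m·K/W
  R'_vermiculite board = ln(0.586/0.271)/(2πk) = 0.7712/(2π·0.0647) = 1.897 m·K/W
ΣR = 1.177×10^-4 + 1.897 = 1.897 m·K/W
Q' = ΔT/ΣR = (489 °C − 26 °C)/1.897 = 244 W/m

Q' = 244 W/m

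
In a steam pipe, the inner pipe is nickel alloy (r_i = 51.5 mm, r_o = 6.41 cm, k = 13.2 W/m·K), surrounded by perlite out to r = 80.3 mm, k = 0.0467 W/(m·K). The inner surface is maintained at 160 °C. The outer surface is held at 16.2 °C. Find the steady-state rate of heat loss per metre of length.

Resistance network (inner→outer):
  R'_nickel alloy = ln(0.0641/0.0515)/(2πk) = 0.2189/(2π·13.2) = 0.002639 m·K/W
  R'_perlite = ln(0.0803/0.0641)/(2πk) = 0.2253/(2π·0.0467) = 0.7679 m·K/W
ΣR = 0.002639 + 0.7679 = 0.7705 m·K/W
Q' = ΔT/ΣR = (160 °C − 16.2 °C)/0.7705 = 187 W/m

Q' = 187 W/m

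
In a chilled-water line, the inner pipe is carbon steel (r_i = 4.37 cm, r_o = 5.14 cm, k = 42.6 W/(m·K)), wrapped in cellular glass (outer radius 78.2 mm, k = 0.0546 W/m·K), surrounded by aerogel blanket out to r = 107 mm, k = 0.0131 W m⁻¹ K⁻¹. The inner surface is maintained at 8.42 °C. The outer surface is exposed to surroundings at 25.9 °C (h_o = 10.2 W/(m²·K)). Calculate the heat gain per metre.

Resistance network (inner→outer):
  R'_carbon steel = ln(0.0514/0.0437)/(2πk) = 0.1623/(2π·42.6) = 6.063×10^-4 m·K/W
  R'_cellular glass = ln(0.0782/0.0514)/(2πk) = 0.4196/(2π·0.0546) = 1.223 m·K/W
  R'_aerogel blanket = ln(0.107/0.0782)/(2πk) = 0.3136/(2π·0.0131) = 3.810 m·K/W
  R'_conv,out = 1/(2πr h) = 1/(2π·0.107·10.2) = 0.1458 m·K/W
ΣR = 6.063×10^-4 + 1.223 + 3.810 + 0.1458 = 5.179 m·K/W
Q' = ΔT/ΣR = (8.42 °C − 25.9 °C)/5.179 = -3.38 W/m
(Negative Q' ⇒ heat flows inward; heat gain = 3.38 W/m.)

Q' = 3.38 W/m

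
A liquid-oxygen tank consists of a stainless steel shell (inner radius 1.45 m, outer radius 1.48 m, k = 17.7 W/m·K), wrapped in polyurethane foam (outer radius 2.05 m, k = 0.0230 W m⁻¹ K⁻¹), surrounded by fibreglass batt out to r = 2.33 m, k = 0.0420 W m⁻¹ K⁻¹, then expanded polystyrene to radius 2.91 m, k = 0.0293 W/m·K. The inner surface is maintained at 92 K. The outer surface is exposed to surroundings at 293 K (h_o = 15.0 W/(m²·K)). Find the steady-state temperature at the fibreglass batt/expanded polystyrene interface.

T = 245.9 K

Treat each layer as a resistance in series:
  R_stainless steel = (1/1.45 − 1/1.48)/(4πk) = 0.01398/(4π·17.7) = 6.285×10^-5 K/W
  R_polyurethane foam = (1/1.48 − 1/2.05)/(4πk) = 0.1879/(4π·0.0230) = 0.6500 K/W
  R_fibreglass batt = (1/2.05 − 1/2.33)/(4πk) = 0.05862/(4π·0.0420) = 0.1111 K/W
  R_expanded polystyrene = (1/2.33 − 1/2.91)/(4πk) = 0.08554/(4π·0.0293) = 0.2323 K/W
  R_conv,out = 1/(4πr²h) = 1/(4π·2.91²·15.0) = 6.265×10^-4 K/W
ΣR = 6.285×10^-5 + 0.6500 + 0.1111 + 0.2323 + 6.265×10^-4 = 0.9941 K/W
Q = ΔT/ΣR = (92 K − 293 K)/0.9941 = -202.2 W
From the inner boundary to the fibreglass batt/expanded polystyrene interface, ΣR_partial = 0.7612 K/W.
T_interface = T_in − Q·ΣR_partial = 92 K − (-202.2)(0.7612) = 245.9 K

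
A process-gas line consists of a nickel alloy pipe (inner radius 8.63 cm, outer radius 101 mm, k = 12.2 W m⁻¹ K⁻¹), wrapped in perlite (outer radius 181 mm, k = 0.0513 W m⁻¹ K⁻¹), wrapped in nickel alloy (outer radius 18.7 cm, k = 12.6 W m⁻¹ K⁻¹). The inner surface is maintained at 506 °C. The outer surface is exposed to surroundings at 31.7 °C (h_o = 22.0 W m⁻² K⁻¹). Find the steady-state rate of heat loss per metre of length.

Q' = 256 W/m

Resistance network (inner→outer):
  R'_nickel alloy = ln(0.101/0.0863)/(2πk) = 0.1573/(2π·12.2) = 0.002052 m·K/W
  R'_perlite = ln(0.181/0.101)/(2πk) = 0.5834/(2π·0.0513) = 1.810 m·K/W
  R'_nickel alloy = ln(0.187/0.181)/(2πk) = 0.03261/(2π·12.6) = 4.119×10^-4 m·K/W
  R'_conv,out = 1/(2πr h) = 1/(2π·0.187·22.0) = 0.03869 m·K/W
ΣR = 0.002052 + 1.810 + 4.119×10^-4 + 0.03869 = 1.851 m·K/W
Q' = ΔT/ΣR = (506 °C − 31.7 °C)/1.851 = 256 W/m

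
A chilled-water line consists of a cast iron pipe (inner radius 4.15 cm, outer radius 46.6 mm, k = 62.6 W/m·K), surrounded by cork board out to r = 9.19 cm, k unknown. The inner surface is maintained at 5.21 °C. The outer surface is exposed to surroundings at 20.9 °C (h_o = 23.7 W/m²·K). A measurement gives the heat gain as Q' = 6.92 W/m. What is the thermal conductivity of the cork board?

k = 0.0493 W/m·K

ΣR = ΔT/Q' = |5.21 − 20.9|/6.92 = 2.267 m·K/W
Known resistances:
  R'_cast iron = ln(0.0466/0.0415)/(2πk) = 0.1159/(2π·62.6) = 2.947×10^-4 m·K/W
  R'_conv,out = 1/(2πr h) = 1/(2π·0.0919·23.7) = 0.07307 m·K/W
R_cork board = ΣR − ΣR_known = 2.267 − 0.07336 = 2.194 m·K/W
ln(r₂/r₁)/(2πk) = 2.194 ⇒ k = 0.6791/(2π·2.194) = 0.0493 W/m·K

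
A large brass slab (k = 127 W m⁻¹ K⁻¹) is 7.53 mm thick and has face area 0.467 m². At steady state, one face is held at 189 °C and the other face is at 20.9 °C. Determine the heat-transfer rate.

Q = 1320 kW

Q = kA·ΔT/L = 127 × 0.467 × |189 °C − 20.9 °C| / 0.00753 = 1.32×10^6 W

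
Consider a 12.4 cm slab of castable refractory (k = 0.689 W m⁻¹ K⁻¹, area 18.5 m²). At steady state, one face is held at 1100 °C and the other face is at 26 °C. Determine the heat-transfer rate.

Q = kA·ΔT/L = 0.689 × 18.5 × |1100 °C − 26 °C| / 0.124 = 1.10×10^5 W

Q = 110 kW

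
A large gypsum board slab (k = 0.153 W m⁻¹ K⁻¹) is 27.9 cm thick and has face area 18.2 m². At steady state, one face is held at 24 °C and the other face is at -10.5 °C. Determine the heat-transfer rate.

Q = 344 W

Q = kA·ΔT/L = 0.153 × 18.2 × |24 °C − -10.5 °C| / 0.279 = 344 W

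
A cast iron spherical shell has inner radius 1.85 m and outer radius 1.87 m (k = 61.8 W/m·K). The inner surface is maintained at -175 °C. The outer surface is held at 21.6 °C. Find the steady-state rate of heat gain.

Q = 26400 kW

Q = 4πk·ΔT/(1/r₁ − 1/r₂) = 4π × 61.8 × 196.6 / (1/1.85 − 1/1.87) = 2.64×10^7 W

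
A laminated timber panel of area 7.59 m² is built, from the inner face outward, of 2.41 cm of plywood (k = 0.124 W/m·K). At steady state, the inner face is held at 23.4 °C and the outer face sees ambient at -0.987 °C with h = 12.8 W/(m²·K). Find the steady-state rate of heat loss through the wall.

Resistance network (inner→outer):
  R_plywood = L/(kA) = 0.0241/(0.124·7.59) = 0.02561 K/W
  R_conv,out = 1/(hA) = 1/(12.8·7.59) = 0.01029 K/W
ΣR = 0.02561 + 0.01029 = 0.03590 K/W
Q = ΔT/ΣR = (23.4 °C − -0.987 °C)/0.03590 = 679 W

Q = 679 W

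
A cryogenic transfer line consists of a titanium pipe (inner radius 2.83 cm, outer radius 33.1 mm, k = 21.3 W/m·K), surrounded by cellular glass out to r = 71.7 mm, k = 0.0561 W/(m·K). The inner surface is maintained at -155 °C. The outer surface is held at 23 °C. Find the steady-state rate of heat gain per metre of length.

Treat each layer as a resistance in series:
  R'_titanium = ln(0.0331/0.0283)/(2πk) = 0.1567/(2π·21.3) = 0.001171 m·K/W
  R'_cellular glass = ln(0.0717/0.0331)/(2πk) = 0.7730/(2π·0.0561) = 2.193 m·K/W
ΣR = 0.001171 + 2.193 = 2.194 m·K/W
Q' = ΔT/ΣR = (-155 °C − 23 °C)/2.194 = -81.1 W/m
(Negative Q' ⇒ heat flows inward; heat gain = 81.1 W/m.)

Q' = 81.1 W/m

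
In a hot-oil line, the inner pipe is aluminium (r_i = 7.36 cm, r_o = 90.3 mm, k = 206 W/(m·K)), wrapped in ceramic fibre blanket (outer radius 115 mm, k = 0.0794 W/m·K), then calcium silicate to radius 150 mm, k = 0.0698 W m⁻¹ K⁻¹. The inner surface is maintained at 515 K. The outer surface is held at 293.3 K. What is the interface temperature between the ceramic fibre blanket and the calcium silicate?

T = 416 K

Resistance network (inner→outer):
  R'_aluminium = ln(0.0903/0.0736)/(2πk) = 0.2045/(2π·206) = 1.580×10^-4 m·K/W
  R'_ceramic fibre blanket = ln(0.115/0.0903)/(2πk) = 0.2418/(2π·0.0794) = 0.4847 m·K/W
  R'_calcium silicate = ln(0.150/0.115)/(2πk) = 0.2657/(2π·0.0698) = 0.6058 m·K/W
ΣR = 1.580×10^-4 + 0.4847 + 0.6058 = 1.091 m·K/W
Q' = ΔT/ΣR = (515 K − 293.3 K)/1.091 = 203.2 W/m
From the inner boundary to the ceramic fibre blanket/calcium silicate interface, ΣR_partial = 0.4849 m·K/W.
T_interface = T_in − Q'·ΣR_partial = 515 K − (203.2)(0.4849) = 416 K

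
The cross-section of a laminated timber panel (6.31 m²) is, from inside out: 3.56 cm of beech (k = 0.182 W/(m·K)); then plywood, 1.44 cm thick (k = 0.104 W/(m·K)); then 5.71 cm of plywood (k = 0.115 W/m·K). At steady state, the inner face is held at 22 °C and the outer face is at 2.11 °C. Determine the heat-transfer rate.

Resistance network (inner→outer):
  R_beech = L/(kA) = 0.0356/(0.182·6.31) = 0.03100 K/W
  R_plywood = L/(kA) = 0.0144/(0.104·6.31) = 0.02194 K/W
  R_plywood = L/(kA) = 0.0571/(0.115·6.31) = 0.07869 K/W
ΣR = 0.03100 + 0.02194 + 0.07869 = 0.1316 K/W
Q = ΔT/ΣR = (22 °C − 2.11 °C)/0.1316 = 151 W

Q = 151 W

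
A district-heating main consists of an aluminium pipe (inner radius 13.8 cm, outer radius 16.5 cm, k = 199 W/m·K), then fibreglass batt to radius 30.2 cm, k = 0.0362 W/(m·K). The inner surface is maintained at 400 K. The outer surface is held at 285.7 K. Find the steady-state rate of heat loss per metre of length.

Q' = 43.0 W/m

Series thermal resistances, inner to outer:
  R'_aluminium = ln(0.165/0.138)/(2πk) = 0.1787/(2π·199) = 1.429×10^-4 m·K/W
  R'_fibreglass batt = ln(0.302/0.165)/(2πk) = 0.6045/(2π·0.0362) = 2.658 m·K/W
ΣR = 1.429×10^-4 + 2.658 = 2.658 m·K/W
Q' = ΔT/ΣR = (400 K − 285.7 K)/2.658 = 43.0 W/m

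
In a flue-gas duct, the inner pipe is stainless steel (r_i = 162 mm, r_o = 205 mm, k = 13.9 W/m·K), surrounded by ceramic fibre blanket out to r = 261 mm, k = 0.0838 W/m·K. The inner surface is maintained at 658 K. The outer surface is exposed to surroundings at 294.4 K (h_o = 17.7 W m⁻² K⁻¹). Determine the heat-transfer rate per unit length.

Q' = 733 W/m

Treat each layer as a resistance in series:
  R'_stainless steel = ln(0.205/0.162)/(2πk) = 0.2354/(2π·13.9) = 0.002695 m·K/W
  R'_ceramic fibre blanket = ln(0.261/0.205)/(2πk) = 0.2415/(2π·0.0838) = 0.4587 m·K/W
  R'_conv,out = 1/(2πr h) = 1/(2π·0.261·17.7) = 0.03445 m·K/W
ΣR = 0.002695 + 0.4587 + 0.03445 = 0.4958 m·K/W
Q' = ΔT/ΣR = (658 K − 294.4 K)/0.4958 = 733 W/m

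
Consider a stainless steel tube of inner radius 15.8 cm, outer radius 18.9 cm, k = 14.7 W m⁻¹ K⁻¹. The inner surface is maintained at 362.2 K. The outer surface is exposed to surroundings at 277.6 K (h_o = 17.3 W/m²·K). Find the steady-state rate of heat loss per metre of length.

Q' = 1670 W/m

Resistance network (inner→outer):
  R'_stainless steel = ln(0.189/0.158)/(2πk) = 0.1792/(2π·14.7) = 0.001940 m·K/W
  R'_conv,out = 1/(2πr h) = 1/(2π·0.189·17.3) = 0.04868 m·K/W
ΣR = 0.001940 + 0.04868 = 0.05062 m·K/W
Q' = ΔT/ΣR = (362.2 K − 277.6 K)/0.05062 = 1670 W/m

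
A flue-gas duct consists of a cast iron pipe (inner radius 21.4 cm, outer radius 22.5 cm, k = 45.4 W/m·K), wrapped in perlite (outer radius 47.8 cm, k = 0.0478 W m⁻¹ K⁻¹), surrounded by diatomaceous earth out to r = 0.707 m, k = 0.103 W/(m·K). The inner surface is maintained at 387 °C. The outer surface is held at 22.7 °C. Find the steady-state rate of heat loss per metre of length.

Resistance network (inner→outer):
  R'_cast iron = ln(0.225/0.214)/(2πk) = 0.05012/(2π·45.4) = 1.757×10^-4 m·K/W
  R'_perlite = ln(0.478/0.225)/(2πk) = 0.7535/(2π·0.0478) = 2.509 m·K/W
  R'_diatomaceous earth = ln(0.707/0.478)/(2πk) = 0.3914/(2π·0.103) = 0.6048 m·K/W
ΣR = 1.757×10^-4 + 2.509 + 0.6048 = 3.114 m·K/W
Q' = ΔT/ΣR = (387 °C − 22.7 °C)/3.114 = 117 W/m

Q' = 117 W/m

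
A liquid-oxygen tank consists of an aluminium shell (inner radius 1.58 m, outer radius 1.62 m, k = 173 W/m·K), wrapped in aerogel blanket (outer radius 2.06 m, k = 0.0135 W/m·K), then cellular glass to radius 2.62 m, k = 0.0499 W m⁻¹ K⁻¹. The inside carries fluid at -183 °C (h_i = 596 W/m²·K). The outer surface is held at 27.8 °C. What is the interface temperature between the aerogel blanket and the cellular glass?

T = -9.2 °C

Treat each layer as a resistance in series:
  R_conv,in = 1/(4πr²h) = 1/(4π·1.58²·596) = 5.348×10^-5 K/W
  R_aluminium = (1/1.58 − 1/1.62)/(4πk) = 0.01563/(4π·173) = 7.188×10^-6 K/W
  R_aerogel blanket = (1/1.62 − 1/2.06)/(4πk) = 0.1318/(4π·0.0135) = 0.7772 K/W
  R_cellular glass = (1/2.06 − 1/2.62)/(4πk) = 0.1038/(4π·0.0499) = 0.1655 K/W
ΣR = 5.348×10^-5 + 7.188×10^-6 + 0.7772 + 0.1655 = 0.9428 K/W
Q = ΔT/ΣR = (-183 °C − 27.8 °C)/0.9428 = -223.6 W
From the inner boundary to the aerogel blanket/cellular glass interface, ΣR_partial = 0.7773 K/W.
T_interface = T_in − Q·ΣR_partial = -183 °C − (-223.6)(0.7773) = -9.2 °C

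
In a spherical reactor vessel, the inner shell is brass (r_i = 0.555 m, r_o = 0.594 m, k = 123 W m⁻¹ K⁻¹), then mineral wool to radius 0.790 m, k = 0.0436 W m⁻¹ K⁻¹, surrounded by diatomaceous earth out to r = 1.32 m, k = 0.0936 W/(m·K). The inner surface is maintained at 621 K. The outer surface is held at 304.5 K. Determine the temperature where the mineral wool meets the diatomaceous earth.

T = 419 K

Series thermal resistances, inner to outer:
  R_brass = (1/0.555 − 1/0.594)/(4πk) = 0.1183/(4π·123) = 7.654×10^-5 K/W
  R_mineral wool = (1/0.594 − 1/0.790)/(4πk) = 0.4177/(4π·0.0436) = 0.7623 K/W
  R_diatomaceous earth = (1/0.790 − 1/1.32)/(4πk) = 0.5082/(4π·0.0936) = 0.4321 K/W
ΣR = 7.654×10^-5 + 0.7623 + 0.4321 = 1.194 K/W
Q = ΔT/ΣR = (621 K − 304.5 K)/1.194 = 265.1 W
From the inner boundary to the mineral wool/diatomaceous earth interface, ΣR_partial = 0.7624 K/W.
T_interface = T_in − Q·ΣR_partial = 621 K − (265.1)(0.7624) = 419 K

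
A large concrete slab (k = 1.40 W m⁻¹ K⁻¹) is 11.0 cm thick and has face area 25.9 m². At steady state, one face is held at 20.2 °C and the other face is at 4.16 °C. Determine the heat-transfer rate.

Q = 5.29 kW

Q = kA·ΔT/L = 1.40 × 25.9 × |20.2 °C − 4.16 °C| / 0.110 = 5290 W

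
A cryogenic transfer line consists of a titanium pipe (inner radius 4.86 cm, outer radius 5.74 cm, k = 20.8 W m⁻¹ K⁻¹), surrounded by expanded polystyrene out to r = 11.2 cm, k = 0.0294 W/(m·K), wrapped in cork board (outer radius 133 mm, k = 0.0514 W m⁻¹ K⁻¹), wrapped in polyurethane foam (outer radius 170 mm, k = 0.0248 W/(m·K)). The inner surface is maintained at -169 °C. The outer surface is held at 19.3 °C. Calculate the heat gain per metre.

Resistance network (inner→outer):
  R'_titanium = ln(0.0574/0.0486)/(2πk) = 0.1664/(2π·20.8) = 0.001273 m·K/W
  R'_expanded polystyrene = ln(0.112/0.0574)/(2πk) = 0.6685/(2π·0.0294) = 3.619 m·K/W
  R'_cork board = ln(0.133/0.112)/(2πk) = 0.1719/(2π·0.0514) = 0.5321 m·K/W
  R'_polyurethane foam = ln(0.170/0.133)/(2πk) = 0.2454/(2π·0.0248) = 1.575 m·K/W
ΣR = 0.001273 + 3.619 + 0.5321 + 1.575 = 5.727 m·K/W
Q' = ΔT/ΣR = (-169 °C − 19.3 °C)/5.727 = -32.9 W/m
(Negative Q' ⇒ heat flows inward; heat gain = 32.9 W/m.)

Q' = 32.9 W/m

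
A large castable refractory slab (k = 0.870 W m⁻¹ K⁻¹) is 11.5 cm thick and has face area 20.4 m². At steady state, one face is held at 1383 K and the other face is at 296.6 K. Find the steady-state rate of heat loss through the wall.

Q = 168 kW

Q = kA·ΔT/L = 0.870 × 20.4 × |1383 K − 296.6 K| / 0.115 = 1.68×10^5 W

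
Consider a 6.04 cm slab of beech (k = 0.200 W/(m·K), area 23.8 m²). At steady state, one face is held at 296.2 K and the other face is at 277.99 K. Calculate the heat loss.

Q = 1440 W

Q = kA·ΔT/L = 0.200 × 23.8 × |296.2 K − 277.99 K| / 0.0604 = 1440 W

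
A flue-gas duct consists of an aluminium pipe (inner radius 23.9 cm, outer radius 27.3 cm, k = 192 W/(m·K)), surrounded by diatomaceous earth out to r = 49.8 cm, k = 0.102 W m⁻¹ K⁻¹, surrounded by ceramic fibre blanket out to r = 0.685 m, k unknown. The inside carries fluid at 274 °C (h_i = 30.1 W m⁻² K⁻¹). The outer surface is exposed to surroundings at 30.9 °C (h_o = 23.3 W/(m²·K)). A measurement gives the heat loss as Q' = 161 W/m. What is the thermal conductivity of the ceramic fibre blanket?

k = 0.0940 W/m·K

ΣR = ΔT/Q' = |274 − 30.9|/161 = 1.510 m·K/W
Known resistances:
  R'_conv,in = 1/(2πr h) = 1/(2π·0.239·30.1) = 0.02212 m·K/W
  R'_aluminium = ln(0.273/0.239)/(2πk) = 0.1330/(2π·192) = 1.103×10^-4 m·K/W
  R'_diatomaceous earth = ln(0.498/0.273)/(2πk) = 0.6011/(2π·0.102) = 0.9380 m·K/W
  R'_conv,out = 1/(2πr h) = 1/(2π·0.685·23.3) = 0.009972 m·K/W
R_ceramic fibre blanket = ΣR − ΣR_known = 1.510 − 0.9702 = 0.5398 m·K/W
ln(r₂/r₁)/(2πk) = 0.5398 ⇒ k = 0.3188/(2π·0.5398) = 0.0940 W/m·K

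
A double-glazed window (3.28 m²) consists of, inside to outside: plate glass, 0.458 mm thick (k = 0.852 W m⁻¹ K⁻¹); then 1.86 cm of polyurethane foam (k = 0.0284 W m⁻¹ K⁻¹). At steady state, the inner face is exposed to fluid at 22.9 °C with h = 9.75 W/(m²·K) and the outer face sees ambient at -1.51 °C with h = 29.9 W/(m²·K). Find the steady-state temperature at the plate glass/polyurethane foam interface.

T = 19.7 °C

Resistance network (inner→outer):
  R_conv,in = 1/(hA) = 1/(9.75·3.28) = 0.03127 K/W
  R_plate glass = L/(kA) = 4.58×10^-4/(0.852·3.28) = 1.639×10^-4 K/W
  R_polyurethane foam = L/(kA) = 0.0186/(0.0284·3.28) = 0.1997 K/W
  R_conv,out = 1/(hA) = 1/(29.9·3.28) = 0.01020 K/W
ΣR = 0.03127 + 1.639×10^-4 + 0.1997 + 0.01020 = 0.2413 K/W
Q = ΔT/ΣR = (22.9 °C − -1.51 °C)/0.2413 = 101.2 W
From the inner boundary to the plate glass/polyurethane foam interface, ΣR_partial = 0.03143 K/W.
T_interface = T_in − Q·ΣR_partial = 22.9 °C − (101.2)(0.03143) = 19.7 °C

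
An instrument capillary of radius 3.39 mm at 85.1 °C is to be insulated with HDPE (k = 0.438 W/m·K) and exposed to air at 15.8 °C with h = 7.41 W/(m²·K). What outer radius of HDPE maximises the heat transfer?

r_cr = 5.91 cm

For a cylinder, r_cr = k_ins/h = 0.438/7.41 = 0.0591 m = 5.91 cm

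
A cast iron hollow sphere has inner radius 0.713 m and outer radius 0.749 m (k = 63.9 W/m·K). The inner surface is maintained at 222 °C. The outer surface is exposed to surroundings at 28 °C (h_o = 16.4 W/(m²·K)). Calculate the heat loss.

Q = 22.2 kW

Resistance network (inner→outer):
  R_cast iron = (1/0.713 − 1/0.749)/(4πk) = 0.06741/(4π·63.9) = 8.395×10^-5 K/W
  R_conv,out = 1/(4πr²h) = 1/(4π·0.749²·16.4) = 0.008649 K/W
ΣR = 8.395×10^-5 + 0.008649 = 0.008733 K/W
Q = ΔT/ΣR = (222 °C − 28 °C)/0.008733 = 22200 W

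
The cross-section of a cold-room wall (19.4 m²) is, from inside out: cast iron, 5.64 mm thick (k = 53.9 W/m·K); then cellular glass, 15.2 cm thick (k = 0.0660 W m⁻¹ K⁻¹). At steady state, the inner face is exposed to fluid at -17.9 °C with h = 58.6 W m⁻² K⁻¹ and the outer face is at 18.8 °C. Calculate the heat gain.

Q = 307 W

Resistance network (inner→outer):
  R_conv,in = 1/(hA) = 1/(58.6·19.4) = 8.796×10^-4 K/W
  R_cast iron = L/(kA) = 0.00564/(53.9·19.4) = 5.394×10^-6 K/W
  R_cellular glass = L/(kA) = 0.152/(0.0660·19.4) = 0.1187 K/W
ΣR = 8.796×10^-4 + 5.394×10^-6 + 0.1187 = 0.1196 K/W
Q = ΔT/ΣR = (-17.9 °C − 18.8 °C)/0.1196 = -307 W
(Negative Q ⇒ heat flows inward; heat gain = 307 W.)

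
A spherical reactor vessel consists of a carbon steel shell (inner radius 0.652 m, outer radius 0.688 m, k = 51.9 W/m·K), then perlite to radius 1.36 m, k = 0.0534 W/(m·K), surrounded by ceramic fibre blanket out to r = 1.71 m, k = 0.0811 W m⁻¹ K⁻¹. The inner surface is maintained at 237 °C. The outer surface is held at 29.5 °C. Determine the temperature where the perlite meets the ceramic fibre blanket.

T = 54.7 °C

Series thermal resistances, inner to outer:
  R_carbon steel = (1/0.652 − 1/0.688)/(4πk) = 0.08025/(4π·51.9) = 1.231×10^-4 K/W
  R_perlite = (1/0.688 − 1/1.36)/(4πk) = 0.7182/(4π·0.0534) = 1.070 K/W
  R_ceramic fibre blanket = (1/1.36 − 1/1.71)/(4πk) = 0.1505/(4π·0.0811) = 0.1477 K/W
ΣR = 1.231×10^-4 + 1.070 + 0.1477 = 1.218 K/W
Q = ΔT/ΣR = (237 °C − 29.5 °C)/1.218 = 170.4 W
From the inner boundary to the perlite/ceramic fibre blanket interface, ΣR_partial = 1.070 K/W.
T_interface = T_in − Q·ΣR_partial = 237 °C − (170.4)(1.070) = 54.7 °C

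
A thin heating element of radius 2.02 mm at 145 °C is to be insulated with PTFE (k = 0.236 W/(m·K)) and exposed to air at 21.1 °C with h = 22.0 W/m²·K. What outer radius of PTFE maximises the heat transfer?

r_cr = 1.07 cm

For a cylinder, r_cr = k_ins/h = 0.236/22.0 = 0.0107 m = 1.07 cm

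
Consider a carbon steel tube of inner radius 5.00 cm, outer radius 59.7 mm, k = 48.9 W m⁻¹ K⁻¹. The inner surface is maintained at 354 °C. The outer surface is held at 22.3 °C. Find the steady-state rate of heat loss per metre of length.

Q' = 2πk·ΔT/ln(r₂/r₁) = 2π × 48.9 × 331.7 / ln(0.0597/0.0500) = 5.75×10^5 W/m

Q' = 5.75×10^5 W/m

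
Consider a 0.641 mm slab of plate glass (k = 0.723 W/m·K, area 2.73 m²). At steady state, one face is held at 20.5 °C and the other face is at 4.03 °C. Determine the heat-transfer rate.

Q = kA·ΔT/L = 0.723 × 2.73 × |20.5 °C − 4.03 °C| / 6.41×10^-4 = 50700 W

Q = 50700 W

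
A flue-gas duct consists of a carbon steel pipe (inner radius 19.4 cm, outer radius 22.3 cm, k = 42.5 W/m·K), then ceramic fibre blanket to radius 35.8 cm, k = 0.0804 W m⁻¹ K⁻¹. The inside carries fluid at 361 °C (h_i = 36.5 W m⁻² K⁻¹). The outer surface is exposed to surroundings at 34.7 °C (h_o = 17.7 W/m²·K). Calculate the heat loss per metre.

Treat each layer as a resistance in series:
  R'_conv,in = 1/(2πr h) = 1/(2π·0.194·36.5) = 0.02248 m·K/W
  R'_carbon steel = ln(0.223/0.194)/(2πk) = 0.1393/(2π·42.5) = 5.217×10^-4 m·K/W
  R'_ceramic fibre blanket = ln(0.358/0.223)/(2πk) = 0.4734/(2π·0.0804) = 0.9370 m·K/W
  R'_conv,out = 1/(2πr h) = 1/(2π·0.358·17.7) = 0.02512 m·K/W
ΣR = 0.02248 + 5.217×10^-4 + 0.9370 + 0.02512 = 0.9851 m·K/W
Q' = ΔT/ΣR = (361 °C − 34.7 °C)/0.9851 = 331 W/m

Q' = 331 W/m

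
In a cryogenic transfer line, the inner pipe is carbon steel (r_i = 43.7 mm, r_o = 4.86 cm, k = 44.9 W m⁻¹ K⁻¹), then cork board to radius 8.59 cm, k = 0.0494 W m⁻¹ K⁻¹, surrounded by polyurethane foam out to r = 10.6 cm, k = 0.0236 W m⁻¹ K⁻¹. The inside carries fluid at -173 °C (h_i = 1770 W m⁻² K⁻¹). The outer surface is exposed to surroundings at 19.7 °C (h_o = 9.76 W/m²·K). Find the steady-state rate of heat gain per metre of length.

Treat each layer as a resistance in series:
  R'_conv,in = 1/(2πr h) = 1/(2π·0.0437·1770) = 0.002058 m·K/W
  R'_carbon steel = ln(0.0486/0.0437)/(2πk) = 0.1063/(2π·44.9) = 3.767×10^-4 m·K/W
  R'_cork board = ln(0.0859/0.0486)/(2πk) = 0.5696/(2π·0.0494) = 1.835 m·K/W
  R'_polyurethane foam = ln(0.106/0.0859)/(2πk) = 0.2103/(2π·0.0236) = 1.418 m·K/W
  R'_conv,out = 1/(2πr h) = 1/(2π·0.106·9.76) = 0.1538 m·K/W
ΣR = 0.002058 + 3.767×10^-4 + 1.835 + 1.418 + 0.1538 = 3.409 m·K/W
Q' = ΔT/ΣR = (-173 °C − 19.7 °C)/3.409 = -56.5 W/m
(Negative Q' ⇒ heat flows inward; heat gain = 56.5 W/m.)

Q' = 56.5 W/m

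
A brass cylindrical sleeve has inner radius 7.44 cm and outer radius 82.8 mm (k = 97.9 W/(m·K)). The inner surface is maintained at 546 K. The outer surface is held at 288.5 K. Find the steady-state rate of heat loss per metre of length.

Q' = 2πk·ΔT/ln(r₂/r₁) = 2π × 97.9 × 257.5 / ln(0.0828/0.0744) = 1.48×10^6 W/m

Q' = 1480 kW/m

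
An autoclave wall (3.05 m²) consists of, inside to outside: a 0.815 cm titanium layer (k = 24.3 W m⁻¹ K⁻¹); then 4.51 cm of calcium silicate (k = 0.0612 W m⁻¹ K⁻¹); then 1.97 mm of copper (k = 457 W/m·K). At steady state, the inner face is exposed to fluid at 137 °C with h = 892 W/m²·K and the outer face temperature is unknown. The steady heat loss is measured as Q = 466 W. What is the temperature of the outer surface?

Series resistances:
  R_conv,in = 1/(hA) = 1/(892·3.05) = 3.676×10^-4 K/W
  R_titanium = L/(kA) = 0.00815/(24.3·3.05) = 1.100×10^-4 K/W
  R_calcium silicate = L/(kA) = 0.0451/(0.0612·3.05) = 0.2416 K/W
  R_copper = L/(kA) = 0.00197/(457·3.05) = 1.413×10^-6 K/W
ΣR = 0.2421 K/W
ΔT = Q·ΣR = 466 × 0.2421 = 112.8 K
Heat flows outward, so T_out = T_in − ΔT = 137 − 112.8 = 24.2 °C

T_out = 24.2 °C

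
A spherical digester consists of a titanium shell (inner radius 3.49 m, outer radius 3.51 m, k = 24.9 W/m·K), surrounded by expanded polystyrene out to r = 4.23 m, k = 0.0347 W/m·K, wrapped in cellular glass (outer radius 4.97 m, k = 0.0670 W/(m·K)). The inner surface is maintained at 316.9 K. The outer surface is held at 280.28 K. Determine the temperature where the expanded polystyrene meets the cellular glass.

T = 290.3 K

Treat each layer as a resistance in series:
  R_titanium = (1/3.49 − 1/3.51)/(4πk) = 0.001633/(4π·24.9) = 5.218×10^-6 K/W
  R_expanded polystyrene = (1/3.51 − 1/4.23)/(4πk) = 0.04849/(4π·0.0347) = 0.1112 K/W
  R_cellular glass = (1/4.23 − 1/4.97)/(4πk) = 0.03520/(4π·0.0670) = 0.04181 K/W
ΣR = 5.218×10^-6 + 0.1112 + 0.04181 = 0.1530 K/W
Q = ΔT/ΣR = (316.9 K − 280.28 K)/0.1530 = 239.3 W
From the inner boundary to the expanded polystyrene/cellular glass interface, ΣR_partial = 0.1112 K/W.
T_interface = T_in − Q·ΣR_partial = 316.9 K − (239.3)(0.1112) = 290.3 K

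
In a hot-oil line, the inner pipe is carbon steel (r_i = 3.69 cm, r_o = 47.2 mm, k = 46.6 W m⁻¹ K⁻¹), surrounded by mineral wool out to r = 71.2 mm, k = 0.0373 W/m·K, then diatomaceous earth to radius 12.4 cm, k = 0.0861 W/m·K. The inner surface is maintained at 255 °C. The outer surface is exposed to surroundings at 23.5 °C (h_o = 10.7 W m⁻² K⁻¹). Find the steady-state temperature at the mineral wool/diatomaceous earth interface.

T = 115 °C

Treat each layer as a resistance in series:
  R'_carbon steel = ln(0.0472/0.0369)/(2πk) = 0.2462/(2π·46.6) = 8.408×10^-4 m·K/W
  R'_mineral wool = ln(0.0712/0.0472)/(2πk) = 0.4111/(2π·0.0373) = 1.754 m·K/W
  R'_diatomaceous earth = ln(0.124/0.0712)/(2πk) = 0.5548/(2π·0.0861) = 1.026 m·K/W
  R'_conv,out = 1/(2πr h) = 1/(2π·0.124·10.7) = 0.1200 m·K/W
ΣR = 8.408×10^-4 + 1.754 + 1.026 + 0.1200 = 2.901 m·K/W
Q' = ΔT/ΣR = (255 °C − 23.5 °C)/2.901 = 79.80 W/m
From the inner boundary to the mineral wool/diatomaceous earth interface, ΣR_partial = 1.755 m·K/W.
T_interface = T_in − Q'·ΣR_partial = 255 °C − (79.80)(1.755) = 115 °C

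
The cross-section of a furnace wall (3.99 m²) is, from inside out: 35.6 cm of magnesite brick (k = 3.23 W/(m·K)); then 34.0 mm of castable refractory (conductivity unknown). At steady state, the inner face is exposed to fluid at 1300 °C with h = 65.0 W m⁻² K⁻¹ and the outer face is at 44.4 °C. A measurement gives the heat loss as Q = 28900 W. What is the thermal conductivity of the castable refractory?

k = 0.712 W/m·K

ΣR = ΔT/Q = |1300 − 44.4|/28900 = 0.04345 K/W
Known resistances:
  R_conv,in = 1/(hA) = 1/(65.0·3.99) = 0.003856 K/W
  R_magnesite brick = L/(kA) = 0.356/(3.23·3.99) = 0.02762 K/W
R_castable refractory = ΣR − ΣR_known = 0.04345 − 0.03148 = 0.01197 K/W
L/(kA) = 0.01197 ⇒ k = 0.0340/(0.01197·3.99) = 0.712 W/m·K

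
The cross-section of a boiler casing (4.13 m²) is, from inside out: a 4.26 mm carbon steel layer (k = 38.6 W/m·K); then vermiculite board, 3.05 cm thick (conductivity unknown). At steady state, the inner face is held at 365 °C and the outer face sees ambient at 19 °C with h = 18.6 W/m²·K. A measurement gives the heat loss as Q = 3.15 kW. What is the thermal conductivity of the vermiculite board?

ΣR = ΔT/Q = |365 − 19|/3150 = 0.1098 K/W
Known resistances:
  R_carbon steel = L/(kA) = 0.00426/(38.6·4.13) = 2.672×10^-5 K/W
  R_conv,out = 1/(hA) = 1/(18.6·4.13) = 0.01302 K/W
R_vermiculite board = ΣR − ΣR_known = 0.1098 − 0.01305 = 0.09675 K/W
L/(kA) = 0.09675 ⇒ k = 0.0305/(0.09675·4.13) = 0.0763 W/m·K

k = 0.0763 W/m·K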